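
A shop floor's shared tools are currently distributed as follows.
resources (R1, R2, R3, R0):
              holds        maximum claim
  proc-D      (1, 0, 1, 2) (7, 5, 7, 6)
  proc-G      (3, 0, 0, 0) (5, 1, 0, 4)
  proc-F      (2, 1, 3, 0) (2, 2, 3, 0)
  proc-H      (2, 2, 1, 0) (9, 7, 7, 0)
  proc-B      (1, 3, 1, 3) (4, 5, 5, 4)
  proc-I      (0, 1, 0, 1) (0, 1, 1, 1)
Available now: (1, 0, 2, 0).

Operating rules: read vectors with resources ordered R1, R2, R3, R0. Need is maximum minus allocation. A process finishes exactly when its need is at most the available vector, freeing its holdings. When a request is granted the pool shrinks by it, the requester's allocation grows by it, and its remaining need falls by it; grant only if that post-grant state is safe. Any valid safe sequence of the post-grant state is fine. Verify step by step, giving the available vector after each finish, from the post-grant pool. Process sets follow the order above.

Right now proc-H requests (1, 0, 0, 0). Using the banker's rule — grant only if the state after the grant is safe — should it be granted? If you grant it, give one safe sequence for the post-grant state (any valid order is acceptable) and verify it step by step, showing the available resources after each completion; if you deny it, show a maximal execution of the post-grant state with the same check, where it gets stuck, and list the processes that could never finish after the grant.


DENY: after the grant no complete ordering would exist.
Key observation: after proc-I, proc-F the pool peaks at (2, 2, 5, 1), and each blocked process is short somewhere: proc-D on R1, R2, R3, R0; proc-G on R0; proc-H on R1, R2, R3; proc-B on R1.
After a pretend grant, a maximal execution: proc-I, proc-F — then nothing else fits. Walking it through:
  pool = (0, 0, 2, 0)
  proc-I: need (0, 0, 1, 0) fits (0, 0, 2, 0); releases (0, 1, 0, 1), pool now (0, 1, 2, 1)
  proc-F: need (0, 1, 0, 0) fits (0, 1, 2, 1); releases (2, 1, 3, 0), pool now (2, 2, 5, 1)
  blocked: proc-D wants (6, 5, 6, 4), pool (2, 2, 5, 1) — not enough R1, R2, R3 and R0
  blocked: proc-G wants (2, 1, 0, 4), pool (2, 2, 5, 1) — not enough R0
  blocked: proc-H wants (6, 5, 6, 0), pool (2, 2, 5, 1) — not enough R1, R2 and R3
  blocked: proc-B wants (3, 2, 4, 1), pool (2, 2, 5, 1) — not enough R1
Processes that could never finish after the grant: proc-D, proc-G, proc-H and proc-B.


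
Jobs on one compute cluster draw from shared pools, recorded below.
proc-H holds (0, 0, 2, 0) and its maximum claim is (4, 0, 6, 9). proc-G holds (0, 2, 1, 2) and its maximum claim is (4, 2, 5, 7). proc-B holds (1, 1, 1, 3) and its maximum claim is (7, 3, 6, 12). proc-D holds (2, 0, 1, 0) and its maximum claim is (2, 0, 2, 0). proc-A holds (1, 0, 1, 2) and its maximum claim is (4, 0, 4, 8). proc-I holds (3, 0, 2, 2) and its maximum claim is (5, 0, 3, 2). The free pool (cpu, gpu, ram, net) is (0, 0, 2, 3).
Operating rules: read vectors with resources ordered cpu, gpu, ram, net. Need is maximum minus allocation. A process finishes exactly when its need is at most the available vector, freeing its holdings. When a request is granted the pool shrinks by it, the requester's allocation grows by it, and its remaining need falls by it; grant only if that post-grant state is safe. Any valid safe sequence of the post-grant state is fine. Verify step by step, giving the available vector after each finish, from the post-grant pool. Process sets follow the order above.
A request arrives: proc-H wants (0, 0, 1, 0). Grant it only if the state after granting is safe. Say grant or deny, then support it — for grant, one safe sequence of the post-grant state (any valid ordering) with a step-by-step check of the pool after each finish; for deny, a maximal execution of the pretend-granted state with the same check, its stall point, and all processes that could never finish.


GRANT: granting preserves safety; a valid post-grant sequence is proc-D, proc-I, proc-G, proc-A, proc-B, proc-H.
Key observation: even at the reduced pool (0, 0, 1, 3), proc-D fits immediately, so safety survives the grant.
Check on the post-grant state, step by step:
  pool = (0, 0, 1, 3)
  proc-D needs (0, 0, 1, 0) <= (0, 0, 1, 3) -> finishes; pool += (2, 0, 1, 0) = (2, 0, 2, 3)
  proc-I needs (2, 0, 1, 0) <= (2, 0, 2, 3) -> finishes; pool += (3, 0, 2, 2) = (5, 0, 4, 5)
  proc-G needs (4, 0, 4, 5) <= (5, 0, 4, 5) -> finishes; pool += (0, 2, 1, 2) = (5, 2, 5, 7)
  proc-A needs (3, 0, 3, 6) <= (5, 2, 5, 7) -> finishes; pool += (1, 0, 1, 2) = (6, 2, 6, 9)
  proc-B needs (6, 2, 5, 9) <= (6, 2, 6, 9) -> finishes; pool += (1, 1, 1, 3) = (7, 3, 7, 12)
  proc-H needs (4, 0, 3, 9) <= (7, 3, 7, 12) -> finishes; pool += (0, 0, 3, 0) = (7, 3, 10, 12)


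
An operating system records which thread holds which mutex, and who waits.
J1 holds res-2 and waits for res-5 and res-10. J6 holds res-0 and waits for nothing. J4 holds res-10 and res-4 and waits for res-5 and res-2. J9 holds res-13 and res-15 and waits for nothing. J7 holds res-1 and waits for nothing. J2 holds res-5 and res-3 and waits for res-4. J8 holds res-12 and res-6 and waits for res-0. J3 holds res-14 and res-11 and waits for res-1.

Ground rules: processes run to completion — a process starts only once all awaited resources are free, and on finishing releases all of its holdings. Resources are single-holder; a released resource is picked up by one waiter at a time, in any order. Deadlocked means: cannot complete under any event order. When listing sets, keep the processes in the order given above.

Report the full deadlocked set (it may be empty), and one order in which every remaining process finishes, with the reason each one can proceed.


The deadlocked set is J1, J4 and J2.
Key observation: J1 -> J4 -> J1 is a circular wait — nothing in it can go first; J2 is caught in further circular waits.
The rest can finish in the order J7, J3, J9, J6, J8.
Check, step by step:
  run J7 (it waits on nothing); releases res-1
  run J3 (all its waits — res-1 — are resolved); releases res-14 and res-11
  run J9 (it waits on nothing); releases res-13 and res-15
  run J6 (it waits on nothing); releases res-0
  run J8 (all its waits — res-0 — are resolved); releases res-12 and res-6


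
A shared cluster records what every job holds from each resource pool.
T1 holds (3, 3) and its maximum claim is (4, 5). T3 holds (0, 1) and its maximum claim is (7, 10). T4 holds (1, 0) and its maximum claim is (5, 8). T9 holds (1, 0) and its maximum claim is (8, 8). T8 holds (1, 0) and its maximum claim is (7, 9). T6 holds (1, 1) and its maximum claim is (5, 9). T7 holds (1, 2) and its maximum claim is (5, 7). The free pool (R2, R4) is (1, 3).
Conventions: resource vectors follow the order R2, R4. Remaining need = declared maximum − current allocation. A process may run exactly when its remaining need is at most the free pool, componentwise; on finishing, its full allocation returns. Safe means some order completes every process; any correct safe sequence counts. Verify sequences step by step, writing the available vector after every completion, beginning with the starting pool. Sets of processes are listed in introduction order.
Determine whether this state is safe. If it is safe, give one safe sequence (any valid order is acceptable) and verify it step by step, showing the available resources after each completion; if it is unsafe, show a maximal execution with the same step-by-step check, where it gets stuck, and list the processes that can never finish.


SAFE — a valid safe sequence is T1, T7, T6, T8, T4, T3, T9.
Key observation: reading the order forward, T1 is the first process whose need (1, 2) meets the free pool (1, 3) exactly on a resource it requests.
Check, step by step:
  pool = (1, 3)
  run T1 (needs (1, 2), free (1, 3)); after release of (3, 3) the pool is (4, 6)
  run T7 (needs (4, 5), free (4, 6)); after release of (1, 2) the pool is (5, 8)
  run T6 (needs (4, 8), free (5, 8)); after release of (1, 1) the pool is (6, 9)
  run T8 (needs (6, 9), free (6, 9)); after release of (1, 0) the pool is (7, 9)
  run T4 (needs (4, 8), free (7, 9)); after release of (1, 0) the pool is (8, 9)
  run T3 (needs (7, 9), free (8, 9)); after release of (0, 1) the pool is (8, 10)
  run T9 (needs (7, 8), free (8, 10)); after release of (1, 0) the pool is (9, 10)


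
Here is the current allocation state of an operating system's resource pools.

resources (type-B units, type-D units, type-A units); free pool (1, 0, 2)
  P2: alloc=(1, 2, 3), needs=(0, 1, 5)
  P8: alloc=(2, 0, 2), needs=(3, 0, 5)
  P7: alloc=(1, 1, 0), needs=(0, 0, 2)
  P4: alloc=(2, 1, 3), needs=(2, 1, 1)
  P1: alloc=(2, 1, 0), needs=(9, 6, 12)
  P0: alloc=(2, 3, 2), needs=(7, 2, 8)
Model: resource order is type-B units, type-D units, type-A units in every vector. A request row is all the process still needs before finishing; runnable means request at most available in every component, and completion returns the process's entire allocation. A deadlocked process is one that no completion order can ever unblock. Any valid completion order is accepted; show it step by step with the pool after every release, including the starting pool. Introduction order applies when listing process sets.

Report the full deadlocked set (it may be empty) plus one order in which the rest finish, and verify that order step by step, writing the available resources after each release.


Nothing here is deadlocked.
Key observation: no deadlock: P7 fits now, and the freed resources carry the rest through.
The rest can finish in the order P7, P4, P2, P8, P0, P1. Verifying each step:
  pool = (1, 0, 2)
  run P7 (needs (0, 0, 2), free (1, 0, 2)); after release of (1, 1, 0) the pool is (2, 1, 2)
  run P4 (needs (2, 1, 1), free (2, 1, 2)); after release of (2, 1, 3) the pool is (4, 2, 5)
  run P2 (needs (0, 1, 5), free (4, 2, 5)); after release of (1, 2, 3) the pool is (5, 4, 8)
  run P8 (needs (3, 0, 5), free (5, 4, 8)); after release of (2, 0, 2) the pool is (7, 4, 10)
  run P0 (needs (7, 2, 8), free (7, 4, 10)); after release of (2, 3, 2) the pool is (9, 7, 12)
  run P1 (needs (9, 6, 12), free (9, 7, 12)); after release of (2, 1, 0) the pool is (11, 8, 12)


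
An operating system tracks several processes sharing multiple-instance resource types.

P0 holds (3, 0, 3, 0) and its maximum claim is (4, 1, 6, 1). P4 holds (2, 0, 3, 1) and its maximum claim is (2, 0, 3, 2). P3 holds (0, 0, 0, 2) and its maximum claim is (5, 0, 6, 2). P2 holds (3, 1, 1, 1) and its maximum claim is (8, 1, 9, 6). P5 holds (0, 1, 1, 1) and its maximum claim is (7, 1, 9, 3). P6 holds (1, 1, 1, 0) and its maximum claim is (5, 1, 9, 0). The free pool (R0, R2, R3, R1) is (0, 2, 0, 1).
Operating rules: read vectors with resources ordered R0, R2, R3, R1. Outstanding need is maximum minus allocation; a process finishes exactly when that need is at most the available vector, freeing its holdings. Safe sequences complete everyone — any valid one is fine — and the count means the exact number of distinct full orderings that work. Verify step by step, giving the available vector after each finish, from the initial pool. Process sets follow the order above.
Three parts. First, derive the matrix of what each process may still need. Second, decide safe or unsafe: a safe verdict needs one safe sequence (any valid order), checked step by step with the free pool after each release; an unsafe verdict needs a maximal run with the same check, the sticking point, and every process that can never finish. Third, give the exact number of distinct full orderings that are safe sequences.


(1) Outstanding need per process (order R0, R2, R3, R1):
  P0: (1, 1, 3, 1)
  P4: (0, 0, 0, 1)
  P3: (5, 0, 6, 0)
  P2: (5, 0, 8, 5)
  P5: (7, 0, 8, 2)
  P6: (4, 0, 8, 0)
(2) UNSAFE.
Key observation: after P4, P0, P3 complete, (5, 2, 6, 4) is the best the pool ever gets, yet each leftover process wants more R3.
The run P4, P0, P3 cannot be extended any further. Verifying each step:
  pool = (0, 2, 0, 1)
  run P4 (needs (0, 0, 0, 1), free (0, 2, 0, 1)); after release of (2, 0, 3, 1) the pool is (2, 2, 3, 2)
  run P0 (needs (1, 1, 3, 1), free (2, 2, 3, 2)); after release of (3, 0, 3, 0) the pool is (5, 2, 6, 2)
  run P3 (needs (5, 0, 6, 0), free (5, 2, 6, 2)); after release of (0, 0, 0, 2) the pool is (5, 2, 6, 4)
  blocked: P2 wants (5, 0, 8, 5), pool (5, 2, 6, 4) — not enough R3 and R1
  blocked: P5 wants (7, 0, 8, 2), pool (5, 2, 6, 4) — not enough R0 and R3
  blocked: P6 wants (4, 0, 8, 0), pool (5, 2, 6, 4) — not enough R3
Processes that can never finish: P2, P5 and P6.
(3) Exactly 0 of the possible complete orderings are safe sequences.


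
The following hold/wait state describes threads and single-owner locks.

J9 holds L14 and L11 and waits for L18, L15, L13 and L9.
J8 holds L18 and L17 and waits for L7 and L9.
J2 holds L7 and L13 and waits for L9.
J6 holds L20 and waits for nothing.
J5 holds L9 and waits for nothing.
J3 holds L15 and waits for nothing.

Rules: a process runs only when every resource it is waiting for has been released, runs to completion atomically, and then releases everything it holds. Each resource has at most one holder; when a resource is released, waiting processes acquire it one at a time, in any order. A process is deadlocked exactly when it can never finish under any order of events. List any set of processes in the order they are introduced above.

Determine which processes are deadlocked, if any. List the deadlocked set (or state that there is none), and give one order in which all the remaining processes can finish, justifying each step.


The deadlocked set is empty.
Key observation: although several processes wait, no cycle exists — each chain bottoms out at a free runner.
The rest can finish in the order J5, J6, J2, J8, J3, J9.
Verifying each step:
  run J5 (it waits on nothing); releases L9
  run J6 (it waits on nothing); releases L20
  run J2 (all its waits — L9 — are resolved); releases L7 and L13
  run J8 (all its waits — L7 and L9 — are resolved); releases L18 and L17
  run J3 (it waits on nothing); releases L15
  run J9 (all its waits — L18, L15, L13 and L9 — are resolved); releases L14 and L11


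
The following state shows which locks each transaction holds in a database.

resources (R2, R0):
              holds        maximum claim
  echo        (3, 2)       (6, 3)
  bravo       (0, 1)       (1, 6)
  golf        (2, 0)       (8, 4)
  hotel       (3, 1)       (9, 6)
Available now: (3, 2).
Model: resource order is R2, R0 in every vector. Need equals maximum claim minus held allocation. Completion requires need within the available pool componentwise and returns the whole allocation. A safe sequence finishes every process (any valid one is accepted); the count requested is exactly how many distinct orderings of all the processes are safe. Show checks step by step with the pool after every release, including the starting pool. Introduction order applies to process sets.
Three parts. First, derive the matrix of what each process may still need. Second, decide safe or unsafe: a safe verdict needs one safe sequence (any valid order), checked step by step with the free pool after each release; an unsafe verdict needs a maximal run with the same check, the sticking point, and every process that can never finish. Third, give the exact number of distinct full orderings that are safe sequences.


(1) Outstanding need per process (order R2, R0):
  echo: (3, 1)
  bravo: (1, 5)
  golf: (6, 4)
  hotel: (6, 5)
(2) UNSAFE — no complete ordering exists.
Key observation: R0 is the bottleneck — with echo, golf done the pool holds (8, 4), short of every remaining need.
Going as far as possible: echo, golf; after that, nothing fits. Check, step by step:
  pool = (3, 2)
  run echo (needs (3, 1), free (3, 2)); after release of (3, 2) the pool is (6, 4)
  run golf (needs (6, 4), free (6, 4)); after release of (2, 0) the pool is (8, 4)
  bravo still needs (1, 5) but only (8, 4) is free — short on R0
  hotel still needs (6, 5) but only (8, 4) is free — short on R0
Processes that can never finish: bravo and hotel.
(3) The exact count: 0 of the possible complete orderings are safe sequences.


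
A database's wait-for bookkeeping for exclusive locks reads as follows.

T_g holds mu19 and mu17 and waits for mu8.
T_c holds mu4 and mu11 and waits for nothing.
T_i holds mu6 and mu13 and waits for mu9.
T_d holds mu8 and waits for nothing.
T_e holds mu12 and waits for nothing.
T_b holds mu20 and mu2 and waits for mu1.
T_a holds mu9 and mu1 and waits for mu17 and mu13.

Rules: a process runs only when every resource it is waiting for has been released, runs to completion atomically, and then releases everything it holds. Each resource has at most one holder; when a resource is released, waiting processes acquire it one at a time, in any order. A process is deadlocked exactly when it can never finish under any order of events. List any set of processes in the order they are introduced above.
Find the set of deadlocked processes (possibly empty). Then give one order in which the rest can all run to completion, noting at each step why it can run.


Deadlocked: T_i, T_b and T_a.
Key observation: the loop T_i -> T_a -> T_i blocks itself forever; T_b waits into the deadlock from upstream.
One completion order for the rest: T_d, T_e, T_g, T_c.
Verifying each step:
  T_d: no waits; runs immediately, freeing mu8
  T_e: no waits; runs immediately, freeing mu12
  T_g waits on mu8 — all released -> runs and releases mu19 and mu17
  T_c: no waits; runs immediately, freeing mu4 and mu11


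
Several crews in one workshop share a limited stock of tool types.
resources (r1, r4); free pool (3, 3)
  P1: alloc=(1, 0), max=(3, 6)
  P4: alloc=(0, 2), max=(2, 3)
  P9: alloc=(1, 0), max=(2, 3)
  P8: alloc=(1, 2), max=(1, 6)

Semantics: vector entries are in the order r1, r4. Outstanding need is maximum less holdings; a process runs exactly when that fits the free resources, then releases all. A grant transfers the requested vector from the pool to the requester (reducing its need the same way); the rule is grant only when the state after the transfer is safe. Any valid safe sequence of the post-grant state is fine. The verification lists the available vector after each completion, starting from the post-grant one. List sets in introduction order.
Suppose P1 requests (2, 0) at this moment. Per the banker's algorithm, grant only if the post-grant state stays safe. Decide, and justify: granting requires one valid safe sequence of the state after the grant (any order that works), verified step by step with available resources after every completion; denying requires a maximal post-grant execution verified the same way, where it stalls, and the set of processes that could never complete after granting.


GRANT. The post-grant state is safe; one safe sequence: P9, P4, P8, P1.
Key observation: with (1, 3) left after the transfer, P9 can run at once — the state stays safe.
Step-by-step check of the post-grant state:
  pool = (1, 3)
  P9: need (1, 3) fits (1, 3); releases (1, 0), pool now (2, 3)
  P4: need (2, 1) fits (2, 3); releases (0, 2), pool now (2, 5)
  P8: need (0, 4) fits (2, 5); releases (1, 2), pool now (3, 7)
  P1: need (0, 6) fits (3, 7); releases (3, 0), pool now (6, 7)


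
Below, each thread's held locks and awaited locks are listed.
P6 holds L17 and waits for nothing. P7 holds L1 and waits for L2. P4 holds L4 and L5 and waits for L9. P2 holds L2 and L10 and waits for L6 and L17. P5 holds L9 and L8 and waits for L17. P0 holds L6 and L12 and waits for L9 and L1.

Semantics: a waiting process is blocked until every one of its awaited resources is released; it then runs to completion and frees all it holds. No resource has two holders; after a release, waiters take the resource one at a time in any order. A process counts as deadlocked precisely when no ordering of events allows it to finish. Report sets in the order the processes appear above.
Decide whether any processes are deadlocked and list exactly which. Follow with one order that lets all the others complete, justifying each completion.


Deadlocked set: P7, P2 and P0.
Key observation: P7 -> P2 -> P0 -> P7 is a circular wait — nothing in it can go first; no other process is dragged down with it.
A valid finishing order for the others: P6, P5, P4.
Step-by-step check:
  P6 waits on nothing -> runs at once and releases L17
  P5 waits on L17 — all released -> runs and releases L9 and L8
  P4 waits on L9 — all released -> runs and releases L4 and L5


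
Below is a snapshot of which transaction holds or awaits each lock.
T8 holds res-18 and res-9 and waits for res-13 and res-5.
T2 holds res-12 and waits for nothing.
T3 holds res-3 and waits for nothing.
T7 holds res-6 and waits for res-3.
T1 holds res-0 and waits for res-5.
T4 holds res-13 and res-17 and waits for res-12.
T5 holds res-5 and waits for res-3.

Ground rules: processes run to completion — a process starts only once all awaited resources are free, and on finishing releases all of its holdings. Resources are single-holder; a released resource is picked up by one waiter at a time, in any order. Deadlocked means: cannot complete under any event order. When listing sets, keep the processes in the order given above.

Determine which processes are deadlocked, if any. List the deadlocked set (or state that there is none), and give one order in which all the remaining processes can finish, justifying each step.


The deadlocked set is empty.
Key observation: the wait graph is acyclic; completion cascades from the unblocked processes through everyone else.
The rest can finish in the order T3, T2, T7, T5, T4, T1, T8.
Step-by-step check:
  T3 waits on nothing -> runs at once and releases res-3
  T2 waits on nothing -> runs at once and releases res-12
  run T7 (all its waits — res-3 — are resolved); releases res-6
  run T5 (all its waits — res-3 — are resolved); releases res-5
  run T4 (all its waits — res-12 — are resolved); releases res-13 and res-17
  run T1 (all its waits — res-5 — are resolved); releases res-0
  run T8 (all its waits — res-13 and res-5 — are resolved); releases res-18 and res-9


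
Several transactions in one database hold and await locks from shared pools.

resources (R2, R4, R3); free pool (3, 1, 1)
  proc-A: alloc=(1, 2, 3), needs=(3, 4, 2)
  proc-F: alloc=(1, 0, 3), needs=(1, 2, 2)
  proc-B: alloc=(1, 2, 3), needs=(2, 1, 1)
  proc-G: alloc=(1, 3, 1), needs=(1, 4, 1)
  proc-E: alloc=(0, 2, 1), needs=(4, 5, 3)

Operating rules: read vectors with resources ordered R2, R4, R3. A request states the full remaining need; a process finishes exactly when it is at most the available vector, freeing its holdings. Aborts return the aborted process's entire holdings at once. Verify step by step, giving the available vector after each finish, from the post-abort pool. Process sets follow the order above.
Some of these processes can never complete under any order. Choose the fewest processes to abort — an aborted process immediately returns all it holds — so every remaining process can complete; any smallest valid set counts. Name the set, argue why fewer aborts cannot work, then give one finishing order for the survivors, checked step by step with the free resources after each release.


The answer: abort proc-E.
Key observation: proc-G was stuck for good until proc-E gave back (0, 2, 1); in the order shown it finishes at step 2.
No smaller set exists: with zero aborts the deadlock remains.
One survivor order: proc-B, proc-G, proc-F, proc-A. Step-by-step check (post-abort pool first):
  pool = (3, 3, 2)
  proc-B needs (2, 1, 1) <= (3, 3, 2) -> finishes; pool += (1, 2, 3) = (4, 5, 5)
  proc-G needs (1, 4, 1) <= (4, 5, 5) -> finishes; pool += (1, 3, 1) = (5, 8, 6)
  proc-F needs (1, 2, 2) <= (5, 8, 6) -> finishes; pool += (1, 0, 3) = (6, 8, 9)
  proc-A needs (3, 4, 2) <= (6, 8, 9) -> finishes; pool += (1, 2, 3) = (7, 10, 12)


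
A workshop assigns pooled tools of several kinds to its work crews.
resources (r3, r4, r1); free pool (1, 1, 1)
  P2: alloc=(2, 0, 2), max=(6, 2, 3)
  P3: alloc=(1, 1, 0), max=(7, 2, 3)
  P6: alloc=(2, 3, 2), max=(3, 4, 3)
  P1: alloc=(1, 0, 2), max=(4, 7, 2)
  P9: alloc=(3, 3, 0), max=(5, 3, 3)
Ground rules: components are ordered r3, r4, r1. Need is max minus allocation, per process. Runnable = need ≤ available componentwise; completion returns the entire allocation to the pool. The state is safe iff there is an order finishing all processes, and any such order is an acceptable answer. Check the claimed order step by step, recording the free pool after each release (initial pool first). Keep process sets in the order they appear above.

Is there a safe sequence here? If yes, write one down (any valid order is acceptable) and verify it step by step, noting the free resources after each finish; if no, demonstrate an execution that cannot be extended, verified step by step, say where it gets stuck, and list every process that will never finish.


SAFE — a valid safe sequence is P6, P9, P1, P2, P3.
Key observation: reading the order forward, P6 is the first process whose need (1, 1, 1) meets the free pool (1, 1, 1) exactly on a resource it requests.
Walking it through:
  pool = (1, 1, 1)
  run P6 (needs (1, 1, 1), free (1, 1, 1)); after release of (2, 3, 2) the pool is (3, 4, 3)
  run P9 (needs (2, 0, 3), free (3, 4, 3)); after release of (3, 3, 0) the pool is (6, 7, 3)
  run P1 (needs (3, 7, 0), free (6, 7, 3)); after release of (1, 0, 2) the pool is (7, 7, 5)
  run P2 (needs (4, 2, 1), free (7, 7, 5)); after release of (2, 0, 2) the pool is (9, 7, 7)
  run P3 (needs (6, 1, 3), free (9, 7, 7)); after release of (1, 1, 0) the pool is (10, 8, 7)


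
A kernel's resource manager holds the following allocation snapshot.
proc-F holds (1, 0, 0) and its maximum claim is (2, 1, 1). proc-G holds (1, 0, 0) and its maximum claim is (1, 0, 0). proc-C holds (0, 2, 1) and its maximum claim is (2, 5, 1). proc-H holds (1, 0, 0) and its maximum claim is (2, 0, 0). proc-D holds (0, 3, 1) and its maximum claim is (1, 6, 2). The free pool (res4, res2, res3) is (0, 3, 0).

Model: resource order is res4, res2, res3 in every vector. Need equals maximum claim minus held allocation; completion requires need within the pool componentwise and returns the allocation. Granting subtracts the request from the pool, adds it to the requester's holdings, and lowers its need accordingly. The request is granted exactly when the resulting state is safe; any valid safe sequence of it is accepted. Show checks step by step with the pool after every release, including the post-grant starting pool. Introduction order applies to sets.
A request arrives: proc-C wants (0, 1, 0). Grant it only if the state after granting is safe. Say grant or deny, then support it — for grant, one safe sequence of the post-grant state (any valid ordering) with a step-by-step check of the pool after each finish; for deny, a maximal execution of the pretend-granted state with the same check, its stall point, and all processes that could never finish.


GRANT — the state after the grant stays safe, e.g. via proc-G, proc-H, proc-C, proc-D, proc-F.
Key observation: post-grant, (0, 2, 0) remains, and an order beginning with proc-G completes everyone.
Check on the post-grant state, step by step:
  pool = (0, 2, 0)
  proc-G: need (0, 0, 0) fits (0, 2, 0); releases (1, 0, 0), pool now (1, 2, 0)
  proc-H: need (1, 0, 0) fits (1, 2, 0); releases (1, 0, 0), pool now (2, 2, 0)
  proc-C: need (2, 2, 0) fits (2, 2, 0); releases (0, 3, 1), pool now (2, 5, 1)
  proc-D: need (1, 3, 1) fits (2, 5, 1); releases (0, 3, 1), pool now (2, 8, 2)
  proc-F: need (1, 1, 1) fits (2, 8, 2); releases (1, 0, 0), pool now (3, 8, 2)


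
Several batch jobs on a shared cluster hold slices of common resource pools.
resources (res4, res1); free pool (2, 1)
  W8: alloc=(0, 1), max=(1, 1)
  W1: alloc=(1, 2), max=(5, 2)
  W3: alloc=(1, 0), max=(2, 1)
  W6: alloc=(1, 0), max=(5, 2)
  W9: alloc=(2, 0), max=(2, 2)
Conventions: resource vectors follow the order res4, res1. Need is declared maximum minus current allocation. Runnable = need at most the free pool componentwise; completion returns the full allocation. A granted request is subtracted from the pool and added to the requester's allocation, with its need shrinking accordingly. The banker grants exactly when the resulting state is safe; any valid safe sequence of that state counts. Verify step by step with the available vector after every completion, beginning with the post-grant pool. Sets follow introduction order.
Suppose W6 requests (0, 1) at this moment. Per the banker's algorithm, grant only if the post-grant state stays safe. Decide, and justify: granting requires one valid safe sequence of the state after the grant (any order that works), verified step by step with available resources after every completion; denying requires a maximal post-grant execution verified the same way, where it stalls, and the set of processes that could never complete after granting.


DENY: after the grant no complete ordering would exist.
Key observation: after W8, W3 the pool peaks at (3, 1), and each blocked process is short somewhere: W1 on res4; W6 on res4; W9 on res1.
On the post-grant state, W8, W3 is a maximal run — nothing extends it. Walking it through:
  pool = (2, 0)
  run W8 (needs (1, 0), free (2, 0)); after release of (0, 1) the pool is (2, 1)
  run W3 (needs (1, 1), free (2, 1)); after release of (1, 0) the pool is (3, 1)
  W1 still needs (4, 0) but only (3, 1) is free — short on res4
  W6 still needs (4, 1) but only (3, 1) is free — short on res4
  W9 still needs (0, 2) but only (3, 1) is free — short on res1
Post-grant, the permanently blocked set is W1, W6 and W9.


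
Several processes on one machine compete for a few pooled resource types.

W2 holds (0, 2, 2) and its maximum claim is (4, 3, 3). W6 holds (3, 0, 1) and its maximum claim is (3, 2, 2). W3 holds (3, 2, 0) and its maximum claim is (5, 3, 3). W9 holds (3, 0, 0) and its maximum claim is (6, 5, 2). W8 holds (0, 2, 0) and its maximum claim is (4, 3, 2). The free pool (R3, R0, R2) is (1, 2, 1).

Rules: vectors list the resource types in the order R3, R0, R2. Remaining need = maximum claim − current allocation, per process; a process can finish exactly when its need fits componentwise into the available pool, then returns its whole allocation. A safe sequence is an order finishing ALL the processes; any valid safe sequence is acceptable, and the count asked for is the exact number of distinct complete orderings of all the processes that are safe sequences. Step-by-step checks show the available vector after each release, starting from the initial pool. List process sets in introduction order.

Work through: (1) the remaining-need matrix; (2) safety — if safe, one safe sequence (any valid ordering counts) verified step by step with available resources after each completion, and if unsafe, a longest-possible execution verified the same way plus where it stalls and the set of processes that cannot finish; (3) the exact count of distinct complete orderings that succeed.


(1) Need matrix, components ordered R3, R0, R2:
  W2: (4, 1, 1)
  W6: (0, 2, 1)
  W3: (2, 1, 3)
  W9: (3, 5, 2)
  W8: (4, 1, 2)
(2) SAFE. One safe sequence: W6, W2, W3, W8, W9.
Key observation: reading the order forward, W6 is the first process whose need (0, 2, 1) meets the free pool (1, 2, 1) exactly on a resource it requests.
Check, step by step:
  pool = (1, 2, 1)
  W6 needs (0, 2, 1) <= (1, 2, 1) -> finishes; pool += (3, 0, 1) = (4, 2, 2)
  W2 needs (4, 1, 1) <= (4, 2, 2) -> finishes; pool += (0, 2, 2) = (4, 4, 4)
  W3 needs (2, 1, 3) <= (4, 4, 4) -> finishes; pool += (3, 2, 0) = (7, 6, 4)
  W8 needs (4, 1, 2) <= (7, 6, 4) -> finishes; pool += (0, 2, 0) = (7, 8, 4)
  W9 needs (3, 5, 2) <= (7, 8, 4) -> finishes; pool += (3, 0, 0) = (10, 8, 4)
(3) Precisely 6 of the possible complete orderings are safe sequences.


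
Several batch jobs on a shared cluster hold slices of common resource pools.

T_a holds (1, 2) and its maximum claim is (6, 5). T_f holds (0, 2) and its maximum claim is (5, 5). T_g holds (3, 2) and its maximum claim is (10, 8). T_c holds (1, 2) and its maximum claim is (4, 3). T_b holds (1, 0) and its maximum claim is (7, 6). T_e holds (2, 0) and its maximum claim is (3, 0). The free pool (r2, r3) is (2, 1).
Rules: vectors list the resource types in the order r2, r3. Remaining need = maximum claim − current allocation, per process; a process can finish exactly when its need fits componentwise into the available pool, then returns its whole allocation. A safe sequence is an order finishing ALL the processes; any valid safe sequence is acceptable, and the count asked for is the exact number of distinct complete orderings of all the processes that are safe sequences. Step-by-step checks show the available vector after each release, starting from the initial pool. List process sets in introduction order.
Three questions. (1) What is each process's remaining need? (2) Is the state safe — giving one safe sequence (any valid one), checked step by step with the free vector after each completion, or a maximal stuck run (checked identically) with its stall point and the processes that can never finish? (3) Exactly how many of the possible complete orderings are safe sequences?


(1) Outstanding need per process (order r2, r3):
  T_a: (5, 3)
  T_f: (5, 3)
  T_g: (7, 6)
  T_c: (3, 1)
  T_b: (6, 6)
  T_e: (1, 0)
(2) SAFE, for example via the order T_e, T_c, T_a, T_f, T_b, T_g.
Key observation: reading the order forward, T_c is the first process whose need (3, 1) meets the free pool (4, 1) exactly on a resource it requests.
Check, step by step:
  pool = (2, 1)
  T_e: need (1, 0) fits (2, 1); releases (2, 0), pool now (4, 1)
  T_c: need (3, 1) fits (4, 1); releases (1, 2), pool now (5, 3)
  T_a: need (5, 3) fits (5, 3); releases (1, 2), pool now (6, 5)
  T_f: need (5, 3) fits (6, 5); releases (0, 2), pool now (6, 7)
  T_b: need (6, 6) fits (6, 7); releases (1, 0), pool now (7, 7)
  T_g: need (7, 6) fits (7, 7); releases (3, 2), pool now (10, 9)
(3) Exactly 2 of the possible complete orderings are safe sequences.


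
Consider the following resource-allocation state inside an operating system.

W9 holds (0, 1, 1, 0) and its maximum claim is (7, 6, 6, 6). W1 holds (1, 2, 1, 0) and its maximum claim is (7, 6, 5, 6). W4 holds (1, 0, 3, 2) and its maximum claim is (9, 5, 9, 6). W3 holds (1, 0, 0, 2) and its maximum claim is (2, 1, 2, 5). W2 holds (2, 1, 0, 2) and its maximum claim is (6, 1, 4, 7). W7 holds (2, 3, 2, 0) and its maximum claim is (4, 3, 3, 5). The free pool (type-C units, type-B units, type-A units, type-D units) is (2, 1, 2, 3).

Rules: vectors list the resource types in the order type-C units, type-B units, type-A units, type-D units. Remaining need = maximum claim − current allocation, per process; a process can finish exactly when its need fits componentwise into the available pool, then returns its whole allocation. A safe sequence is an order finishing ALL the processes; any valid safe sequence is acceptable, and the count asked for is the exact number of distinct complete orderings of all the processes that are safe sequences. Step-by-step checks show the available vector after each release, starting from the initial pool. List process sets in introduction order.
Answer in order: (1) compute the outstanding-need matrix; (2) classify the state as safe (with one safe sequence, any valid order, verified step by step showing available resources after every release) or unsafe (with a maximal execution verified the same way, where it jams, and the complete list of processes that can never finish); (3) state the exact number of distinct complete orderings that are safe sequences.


(1) Remaining need (order type-C units, type-B units, type-A units, type-D units):
  W9: (7, 5, 5, 6)
  W1: (6, 4, 4, 6)
  W4: (8, 5, 6, 4)
  W3: (1, 1, 2, 3)
  W2: (4, 0, 4, 5)
  W7: (2, 0, 1, 5)
(2) SAFE — a valid safe sequence is W3, W7, W2, W1, W9, W4.
Key observation: reading the order forward, W3 is the first process whose need (1, 1, 2, 3) meets the free pool (2, 1, 2, 3) exactly on a resource it requests.
Step-by-step check:
  pool = (2, 1, 2, 3)
  W3 needs (1, 1, 2, 3) <= (2, 1, 2, 3) -> finishes; pool += (1, 0, 0, 2) = (3, 1, 2, 5)
  W7 needs (2, 0, 1, 5) <= (3, 1, 2, 5) -> finishes; pool += (2, 3, 2, 0) = (5, 4, 4, 5)
  W2 needs (4, 0, 4, 5) <= (5, 4, 4, 5) -> finishes; pool += (2, 1, 0, 2) = (7, 5, 4, 7)
  W1 needs (6, 4, 4, 6) <= (7, 5, 4, 7) -> finishes; pool += (1, 2, 1, 0) = (8, 7, 5, 7)
  W9 needs (7, 5, 5, 6) <= (8, 7, 5, 7) -> finishes; pool += (0, 1, 1, 0) = (8, 8, 6, 7)
  W4 needs (8, 5, 6, 4) <= (8, 8, 6, 7) -> finishes; pool += (1, 0, 3, 2) = (9, 8, 9, 9)
(3) The exact count: 1 of the possible complete orderings is a safe sequence.


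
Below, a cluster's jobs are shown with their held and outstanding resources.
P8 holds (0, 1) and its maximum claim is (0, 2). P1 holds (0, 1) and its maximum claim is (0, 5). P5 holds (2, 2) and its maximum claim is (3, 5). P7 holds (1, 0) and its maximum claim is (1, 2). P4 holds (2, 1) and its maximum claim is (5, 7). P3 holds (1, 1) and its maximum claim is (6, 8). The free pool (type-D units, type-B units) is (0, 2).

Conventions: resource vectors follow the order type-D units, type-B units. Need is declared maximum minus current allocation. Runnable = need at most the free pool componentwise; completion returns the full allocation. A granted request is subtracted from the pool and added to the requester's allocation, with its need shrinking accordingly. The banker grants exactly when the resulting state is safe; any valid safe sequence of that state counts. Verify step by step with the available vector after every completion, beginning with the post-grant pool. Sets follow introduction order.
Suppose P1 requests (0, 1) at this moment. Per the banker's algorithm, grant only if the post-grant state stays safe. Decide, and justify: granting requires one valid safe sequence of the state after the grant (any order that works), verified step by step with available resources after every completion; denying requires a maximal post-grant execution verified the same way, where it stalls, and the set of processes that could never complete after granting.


DENY — the pretend-granted state is unsafe.
Key observation: once P8, P7 finish, the pool peaks at (1, 2) — and every remaining process still needs more type-B units than that.
After a pretend grant, a maximal execution: P8, P7 — then nothing else fits. Step-by-step check:
  pool = (0, 1)
  run P8 (needs (0, 1), free (0, 1)); after release of (0, 1) the pool is (0, 2)
  run P7 (needs (0, 2), free (0, 2)); after release of (1, 0) the pool is (1, 2)
  blocked: P1 wants (0, 3), pool (1, 2) — not enough type-B units
  blocked: P5 wants (1, 3), pool (1, 2) — not enough type-B units
  blocked: P4 wants (3, 6), pool (1, 2) — not enough type-D units and type-B units
  blocked: P3 wants (5, 7), pool (1, 2) — not enough type-D units and type-B units
Processes that could never finish after the grant: P1, P5, P4 and P3.


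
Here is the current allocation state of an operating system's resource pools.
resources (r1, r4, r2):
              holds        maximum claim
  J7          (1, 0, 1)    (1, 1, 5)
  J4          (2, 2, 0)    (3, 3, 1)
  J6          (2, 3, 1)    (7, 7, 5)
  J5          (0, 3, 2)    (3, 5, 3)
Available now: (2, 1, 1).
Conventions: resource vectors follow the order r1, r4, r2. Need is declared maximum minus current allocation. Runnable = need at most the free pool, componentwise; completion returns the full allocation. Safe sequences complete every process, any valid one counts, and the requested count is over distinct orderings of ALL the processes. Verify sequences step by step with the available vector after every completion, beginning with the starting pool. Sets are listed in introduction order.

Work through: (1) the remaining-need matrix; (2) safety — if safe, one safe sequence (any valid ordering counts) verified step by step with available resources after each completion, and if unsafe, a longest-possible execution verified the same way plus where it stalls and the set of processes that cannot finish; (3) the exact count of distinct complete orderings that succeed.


(1) Need matrix, components ordered r1, r4, r2:
  J7: (0, 1, 4)
  J4: (1, 1, 1)
  J6: (5, 4, 4)
  J5: (3, 2, 1)
(2) UNSAFE.
Key observation: J4, J5 can finish, but then (4, 6, 3) is all there is, and the blocked group's r2 demands exceed it.
A maximal execution: J4, J5 — then nothing else fits. Walking it through:
  pool = (2, 1, 1)
  J4 needs (1, 1, 1) <= (2, 1, 1) -> finishes; pool += (2, 2, 0) = (4, 3, 1)
  J5 needs (3, 2, 1) <= (4, 3, 1) -> finishes; pool += (0, 3, 2) = (4, 6, 3)
  J7 cannot run: need (0, 1, 4) vs free (4, 6, 3) (insufficient r2)
  J6 cannot run: need (5, 4, 4) vs free (4, 6, 3) (insufficient r1 and r2)
Never able to finish: J7 and J6.
(3) Exactly 0 of the possible complete orderings are safe sequences.
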